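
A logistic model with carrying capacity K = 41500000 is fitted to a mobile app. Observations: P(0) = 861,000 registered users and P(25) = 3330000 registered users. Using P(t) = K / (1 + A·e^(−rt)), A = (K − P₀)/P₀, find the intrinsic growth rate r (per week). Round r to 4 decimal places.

r ≈ 0.0566 per week

A = (41500000 − 861000)/861000 = 47.19977
3330000 = 41500000/(1 + 47.19977·e^(−r·25)) → e^(−25r) = (12.46246 − 1)/47.19977 = 0.24285
r = −ln(0.24285)/25 = 1.41531/25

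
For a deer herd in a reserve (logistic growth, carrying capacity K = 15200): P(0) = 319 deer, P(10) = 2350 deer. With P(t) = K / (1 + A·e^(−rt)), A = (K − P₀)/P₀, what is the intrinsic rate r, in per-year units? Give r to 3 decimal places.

A = (15200 − 319)/319 = 46.6489
2350 = 15200/(1 + 46.6489·e^(−r·10)) → e^(−10r) = (6.46809 − 1)/46.6489 = 0.117218
r = −ln(0.117218)/10 = 2.14372/10

r ≈ 0.214 per year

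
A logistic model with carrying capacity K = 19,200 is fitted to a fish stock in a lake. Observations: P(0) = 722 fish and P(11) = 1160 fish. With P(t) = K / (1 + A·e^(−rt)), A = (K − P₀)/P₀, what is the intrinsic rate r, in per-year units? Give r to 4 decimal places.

A = (19200 − 722)/722 = 25.5928
1160 = 19200/(1 + 25.5928·e^(−r·11)) → e^(−11r) = (16.55172 − 1)/25.5928 = 0.60766
r = −ln(0.60766)/11 = 0.49814/11

r ≈ 0.0453 per year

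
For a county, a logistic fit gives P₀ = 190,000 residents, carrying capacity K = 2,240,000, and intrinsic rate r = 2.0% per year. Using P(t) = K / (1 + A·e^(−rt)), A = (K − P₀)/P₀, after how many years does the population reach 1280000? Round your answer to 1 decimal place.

A = (2240000 − 190000)/190000 = 10.78947
1280000 = 2240000/(1 + 10.78947·e^(−0.02t)) → 1 + 10.78947·e^(−0.02t) = 1.75
e^(−0.02t) = 0.069512 → t = ln(14.38596)/0.02 = 2.66625/0.02

t ≈ 133.3 years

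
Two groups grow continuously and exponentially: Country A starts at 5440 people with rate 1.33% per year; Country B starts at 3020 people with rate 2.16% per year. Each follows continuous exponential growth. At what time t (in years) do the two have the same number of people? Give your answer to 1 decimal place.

t ≈ 70.9 years

5440·e^(0.0133t) = 3020·e^(0.0216t)
5440/3020 = e^((0.0216 − 0.0133)t) → ln(1.80132) = 0.0083·t
t = 0.58852 / 0.0083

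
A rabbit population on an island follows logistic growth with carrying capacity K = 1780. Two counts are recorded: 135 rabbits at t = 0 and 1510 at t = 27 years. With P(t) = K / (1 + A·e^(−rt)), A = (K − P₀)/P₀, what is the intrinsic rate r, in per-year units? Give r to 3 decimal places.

A = (1780 − 135)/135 = 12.18519
1510 = 1780/(1 + 12.18519·e^(−r·27)) → e^(−27r) = (1.17881 − 1)/12.18519 = 0.014674
r = −ln(0.014674)/27 = 4.22166/27

r ≈ 0.156 per year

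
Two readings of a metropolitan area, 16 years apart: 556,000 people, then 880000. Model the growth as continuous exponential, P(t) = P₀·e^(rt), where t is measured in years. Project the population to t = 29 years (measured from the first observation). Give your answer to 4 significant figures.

r = ln(880000/556000) / 16 ≈ 0.028697 per year
P(29) = 556000 · e^(0.028697·29) = 556000 · 2.29841 ≈ 1277913.84

≈ 1,278,000 people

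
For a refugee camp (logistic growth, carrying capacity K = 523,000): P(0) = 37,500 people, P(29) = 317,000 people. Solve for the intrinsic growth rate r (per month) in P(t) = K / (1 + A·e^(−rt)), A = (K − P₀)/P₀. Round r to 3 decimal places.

r ≈ 0.103 per month

A = (523000 − 37500)/37500 = 12.94667
317000 = 523000/(1 + 12.94667·e^(−r·29)) → e^(−29r) = (1.64984 − 1)/12.94667 = 0.050194
r = −ln(0.050194)/29 = 2.99186/29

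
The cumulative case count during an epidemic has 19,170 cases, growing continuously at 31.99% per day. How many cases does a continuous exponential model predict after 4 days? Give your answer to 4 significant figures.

P(4) = 19170 · e^(0.3199·4) = 19170 · e^(1.2796)
= 19170 · 3.5952 ≈ 68920.01

≈ 68,920 cases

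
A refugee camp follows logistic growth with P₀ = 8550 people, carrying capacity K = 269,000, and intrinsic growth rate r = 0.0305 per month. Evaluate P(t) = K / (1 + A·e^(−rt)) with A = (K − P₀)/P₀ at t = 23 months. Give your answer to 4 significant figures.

≈ 16,700 people

A = (269000 − 8550)/8550 = 30.46199
P(23) = 269000 / (1 + 30.46199·e^(−0.0305·23)) = 269000 / (1 + 30.46199·0.495841)
= 269000 / 16.1043 ≈ 16703.61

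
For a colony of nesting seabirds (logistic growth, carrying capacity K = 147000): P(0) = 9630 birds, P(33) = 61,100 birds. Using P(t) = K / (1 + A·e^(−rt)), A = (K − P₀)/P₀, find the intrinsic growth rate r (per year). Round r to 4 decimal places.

A = (147000 − 9630)/9630 = 14.2648
61100 = 147000/(1 + 14.2648·e^(−r·33)) → e^(−33r) = (2.40589 − 1)/14.2648 = 0.098557
r = −ln(0.098557)/33 = 2.31712/33

r ≈ 0.0702 per year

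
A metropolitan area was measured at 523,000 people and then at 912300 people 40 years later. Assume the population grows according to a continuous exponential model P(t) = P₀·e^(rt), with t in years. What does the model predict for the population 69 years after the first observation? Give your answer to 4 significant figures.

≈ 1,366,000 people

r = ln(912300/523000) / 40 ≈ 0.01391 per year
P(69) = 523000 · e^(0.01391·69) = 523000 · 2.61109 ≈ 1365600.81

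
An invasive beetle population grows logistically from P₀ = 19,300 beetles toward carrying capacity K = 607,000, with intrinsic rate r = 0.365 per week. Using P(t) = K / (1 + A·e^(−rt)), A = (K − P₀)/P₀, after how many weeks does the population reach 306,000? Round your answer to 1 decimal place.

t ≈ 9.4 weeks

A = (607000 − 19300)/19300 = 30.45078
306000 = 607000/(1 + 30.45078·e^(−0.365t)) → 1 + 30.45078·e^(−0.365t) = 1.98366
e^(−0.365t) = 0.032303 → t = ln(30.9566)/0.365 = 3.43259/0.365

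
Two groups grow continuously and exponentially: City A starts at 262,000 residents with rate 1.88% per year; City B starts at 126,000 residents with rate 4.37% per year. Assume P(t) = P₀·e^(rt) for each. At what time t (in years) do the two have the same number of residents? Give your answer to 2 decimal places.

262000·e^(0.0188t) = 126000·e^(0.0437t)
262000/126000 = e^((0.0437 − 0.0188)t) → ln(2.07937) = 0.0249·t
t = 0.73206 / 0.0249

t ≈ 29.40 years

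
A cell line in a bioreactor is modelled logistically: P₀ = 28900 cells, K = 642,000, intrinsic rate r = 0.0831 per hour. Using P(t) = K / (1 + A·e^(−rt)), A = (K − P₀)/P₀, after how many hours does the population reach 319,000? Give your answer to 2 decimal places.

A = (642000 − 28900)/28900 = 21.21453
319000 = 642000/(1 + 21.21453·e^(−0.0831t)) → 1 + 21.21453·e^(−0.0831t) = 2.01254
e^(−0.0831t) = 0.047729 → t = ln(20.95181)/0.0831 = 3.04223/0.0831

t ≈ 36.61 hours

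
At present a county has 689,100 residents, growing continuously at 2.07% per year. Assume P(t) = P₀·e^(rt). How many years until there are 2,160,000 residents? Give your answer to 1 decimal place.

t ≈ 55.2 years

2160000 = 689100 · e^(0.0207·t)
t = ln(2160000/689100) / 0.0207 = ln(3.13452) / 0.0207 = 1.14248 / 0.0207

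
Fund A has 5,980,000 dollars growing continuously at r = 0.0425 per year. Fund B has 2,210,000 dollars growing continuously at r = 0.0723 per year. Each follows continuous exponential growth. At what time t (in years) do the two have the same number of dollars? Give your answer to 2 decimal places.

5980000·e^(0.0425t) = 2210000·e^(0.0723t)
5980000/2210000 = e^((0.0723 − 0.0425)t) → ln(2.70588) = 0.0298·t
t = 0.99543 / 0.0298

t ≈ 33.40 years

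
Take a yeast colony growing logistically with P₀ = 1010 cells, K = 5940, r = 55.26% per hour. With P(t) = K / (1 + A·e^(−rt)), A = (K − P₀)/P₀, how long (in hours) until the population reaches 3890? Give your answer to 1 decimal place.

A = (5940 − 1010)/1010 = 4.88119
3890 = 5940/(1 + 4.88119·e^(−0.5526t)) → 1 + 4.88119·e^(−0.5526t) = 1.52699
e^(−0.5526t) = 0.107964 → t = ln(9.26235)/0.5526 = 2.22596/0.5526

t ≈ 4.0 hours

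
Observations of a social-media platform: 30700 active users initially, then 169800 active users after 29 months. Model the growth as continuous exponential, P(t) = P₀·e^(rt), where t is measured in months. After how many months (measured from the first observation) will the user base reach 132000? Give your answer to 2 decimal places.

r = ln(169800/30700) / 29 ≈ 0.058978 per month
t = ln(132000/30700) / r = 1.45854 / 0.058978 ≈ 24.73

t ≈ 24.73 months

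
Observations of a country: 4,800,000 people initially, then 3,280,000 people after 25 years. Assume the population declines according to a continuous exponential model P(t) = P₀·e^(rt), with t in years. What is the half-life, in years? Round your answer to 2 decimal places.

r = ln(3280000/4800000) / 25 = ln(0.68333) / 25 ≈ -0.015231 per year
half-life = ln 2 / |r| = 0.69315 / 0.015231

half-life ≈ 45.51 years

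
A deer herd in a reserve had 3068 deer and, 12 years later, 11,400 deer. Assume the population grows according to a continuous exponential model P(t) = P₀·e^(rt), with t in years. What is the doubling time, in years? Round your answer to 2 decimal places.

r = ln(11400/3068) / 12 = ln(3.71578) / 12 ≈ 0.109382 per year
doubling time = ln 2 / |r| = 0.69315 / 0.109382

doubling time ≈ 6.34 years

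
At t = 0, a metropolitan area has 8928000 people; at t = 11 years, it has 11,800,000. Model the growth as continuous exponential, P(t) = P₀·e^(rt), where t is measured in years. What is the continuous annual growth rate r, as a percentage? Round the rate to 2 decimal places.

r ≈ 2.54% per year

11800000 = 8928000 · e^(r·11)
e^(11r) = 11800000/8928000 = 1.32168
r = ln(1.32168) / 11 = 0.27891 / 11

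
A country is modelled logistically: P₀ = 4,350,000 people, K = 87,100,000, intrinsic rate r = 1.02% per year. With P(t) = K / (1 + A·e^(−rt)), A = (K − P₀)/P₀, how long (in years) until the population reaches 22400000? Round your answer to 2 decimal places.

t ≈ 184.80 years

A = (87100000 − 4350000)/4350000 = 19.02299
22400000 = 87100000/(1 + 19.02299·e^(−0.0102t)) → 1 + 19.02299·e^(−0.0102t) = 3.88839
e^(−0.0102t) = 0.151837 → t = ln(6.58601)/0.0102 = 1.88495/0.0102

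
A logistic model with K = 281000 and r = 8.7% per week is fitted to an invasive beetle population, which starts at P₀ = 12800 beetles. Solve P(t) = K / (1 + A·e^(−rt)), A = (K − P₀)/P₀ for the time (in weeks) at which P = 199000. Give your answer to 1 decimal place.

A = (281000 − 12800)/12800 = 20.95312
199000 = 281000/(1 + 20.95312·e^(−0.087t)) → 1 + 20.95312·e^(−0.087t) = 1.41206
e^(−0.087t) = 0.019666 → t = ln(50.84966)/0.087 = 3.92887/0.087

t ≈ 45.2 weeks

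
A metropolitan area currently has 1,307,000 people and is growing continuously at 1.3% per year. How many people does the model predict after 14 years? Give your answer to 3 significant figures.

P(14) = 1307000 · e^(0.013·14) = 1307000 · e^(0.182)
= 1307000 · 1.19961 ≈ 1567895.75

≈ 1,570,000 people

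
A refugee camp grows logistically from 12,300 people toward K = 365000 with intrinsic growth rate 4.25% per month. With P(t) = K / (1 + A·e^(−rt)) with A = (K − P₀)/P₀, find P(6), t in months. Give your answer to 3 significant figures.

≈ 15,700 people

A = (365000 − 12300)/12300 = 28.6748
P(6) = 365000 / (1 + 28.6748·e^(−0.0425·6)) = 365000 / (1 + 28.6748·0.774916)
= 365000 / 23.22057 ≈ 15718.82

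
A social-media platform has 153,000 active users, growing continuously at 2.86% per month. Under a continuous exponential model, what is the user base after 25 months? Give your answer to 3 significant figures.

P(25) = 153000 · e^(0.0286·25) = 153000 · e^(0.715)
= 153000 · 2.04419 ≈ 312760.56

≈ 313,000 active users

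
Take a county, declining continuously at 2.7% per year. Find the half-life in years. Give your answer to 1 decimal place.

half-life = ln(2) / |r| = 0.69315 / 0.027

half-life ≈ 25.7 years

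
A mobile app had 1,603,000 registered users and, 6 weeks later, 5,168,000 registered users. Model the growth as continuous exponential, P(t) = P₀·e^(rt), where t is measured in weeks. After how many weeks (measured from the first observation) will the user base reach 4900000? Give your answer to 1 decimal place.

r = ln(5168000/1603000) / 6 ≈ 0.195101 per week
t = ln(4900000/1603000) / r = 1.11736 / 0.195101 ≈ 5.727

t ≈ 5.7 weeks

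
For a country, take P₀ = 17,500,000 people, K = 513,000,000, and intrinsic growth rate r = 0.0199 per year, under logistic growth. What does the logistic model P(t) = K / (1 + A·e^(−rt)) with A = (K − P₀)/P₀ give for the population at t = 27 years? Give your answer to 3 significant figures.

A = (513000000 − 17500000)/17500000 = 28.31429
P(27) = 513000000 / (1 + 28.31429·e^(−0.0199·27)) = 513000000 / (1 + 28.31429·0.584324)
= 513000000 / 17.54471 ≈ 29239581.11

≈ 29,200,000 people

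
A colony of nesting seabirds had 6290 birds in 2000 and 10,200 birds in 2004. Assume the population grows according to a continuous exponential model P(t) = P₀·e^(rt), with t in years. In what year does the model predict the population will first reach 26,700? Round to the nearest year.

year 2012

r = ln(10200/6290) / 4 = 0.48343/4 ≈ 0.120857 per year
t = ln(26700/6290) / r = 1.4457/0.120857 ≈ 11.96 years after 2000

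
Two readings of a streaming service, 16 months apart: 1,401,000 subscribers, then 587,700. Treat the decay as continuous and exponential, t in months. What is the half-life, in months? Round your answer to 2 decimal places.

half-life ≈ 12.77 months

r = ln(587700/1401000) / 16 = ln(0.41949) / 16 ≈ -0.054295 per month
half-life = ln 2 / |r| = 0.69315 / 0.054295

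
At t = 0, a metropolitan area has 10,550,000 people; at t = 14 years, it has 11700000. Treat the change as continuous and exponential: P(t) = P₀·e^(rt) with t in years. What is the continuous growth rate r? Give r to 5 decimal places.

r ≈ 0.00739 per year

11700000 = 10550000 · e^(r·14)
e^(14r) = 11700000/10550000 = 1.109
r = ln(1.109) / 14 = 0.10346 / 14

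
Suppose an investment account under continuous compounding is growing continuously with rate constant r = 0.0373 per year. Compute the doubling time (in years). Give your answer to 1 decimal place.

doubling time ≈ 18.6 years

doubling time = ln(2) / |r| = 0.69315 / 0.0373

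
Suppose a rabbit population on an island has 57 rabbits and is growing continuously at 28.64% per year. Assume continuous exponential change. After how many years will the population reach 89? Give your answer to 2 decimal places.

89 = 57 · e^(0.2864·t)
t = ln(89/57) / 0.2864 = ln(1.5614) / 0.2864 = 0.44559 / 0.2864

t ≈ 1.56 years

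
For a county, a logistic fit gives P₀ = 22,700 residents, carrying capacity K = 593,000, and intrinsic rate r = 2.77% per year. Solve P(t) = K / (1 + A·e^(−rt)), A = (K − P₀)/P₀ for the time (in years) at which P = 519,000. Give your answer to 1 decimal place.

A = (593000 − 22700)/22700 = 25.12335
519000 = 593000/(1 + 25.12335·e^(−0.0277t)) → 1 + 25.12335·e^(−0.0277t) = 1.14258
e^(−0.0277t) = 0.005675 → t = ln(176.20294)/0.0277 = 5.17164/0.0277

t ≈ 186.7 years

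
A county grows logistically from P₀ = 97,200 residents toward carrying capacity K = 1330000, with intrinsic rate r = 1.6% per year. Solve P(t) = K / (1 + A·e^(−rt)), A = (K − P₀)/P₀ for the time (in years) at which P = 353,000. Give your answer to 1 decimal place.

A = (1330000 − 97200)/97200 = 12.68313
353000 = 1330000/(1 + 12.68313·e^(−0.016t)) → 1 + 12.68313·e^(−0.016t) = 3.76771
e^(−0.016t) = 0.218219 → t = ln(4.58254)/0.016 = 1.52225/0.016

t ≈ 95.1 years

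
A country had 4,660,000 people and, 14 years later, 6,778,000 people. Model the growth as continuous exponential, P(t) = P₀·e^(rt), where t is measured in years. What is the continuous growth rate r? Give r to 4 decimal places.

r ≈ 0.0268 per year

6778000 = 4660000 · e^(r·14)
e^(14r) = 6778000/4660000 = 1.45451
r = ln(1.45451) / 14 = 0.37467 / 14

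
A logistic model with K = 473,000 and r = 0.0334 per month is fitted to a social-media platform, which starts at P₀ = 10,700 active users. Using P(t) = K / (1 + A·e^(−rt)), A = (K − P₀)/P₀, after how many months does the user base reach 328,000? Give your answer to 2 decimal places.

t ≈ 137.19 months

A = (473000 − 10700)/10700 = 43.20561
328000 = 473000/(1 + 43.20561·e^(−0.0334t)) → 1 + 43.20561·e^(−0.0334t) = 1.44207
e^(−0.0334t) = 0.010232 → t = ln(97.73406)/0.0334 = 4.58225/0.0334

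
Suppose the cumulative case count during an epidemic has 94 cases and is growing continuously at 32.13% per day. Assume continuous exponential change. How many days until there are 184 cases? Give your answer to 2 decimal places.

t ≈ 2.09 days

184 = 94 · e^(0.3213·t)
t = ln(184/94) / 0.3213 = ln(1.95745) / 0.3213 = 0.67164 / 0.3213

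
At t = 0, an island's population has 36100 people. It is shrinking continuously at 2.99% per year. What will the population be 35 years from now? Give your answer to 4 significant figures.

P(35) = 36100 · e^(-0.0299·35) = 36100 · e^(-1.0465)
= 36100 · 0.35116 ≈ 12677.04

≈ 12,680 people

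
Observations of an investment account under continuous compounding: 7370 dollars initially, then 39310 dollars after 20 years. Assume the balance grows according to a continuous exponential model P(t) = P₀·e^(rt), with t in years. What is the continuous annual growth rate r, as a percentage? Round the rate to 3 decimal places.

39310 = 7370 · e^(r·20)
e^(20r) = 39310/7370 = 5.33379
r = ln(5.33379) / 20 = 1.67406 / 20

r ≈ 8.370% per year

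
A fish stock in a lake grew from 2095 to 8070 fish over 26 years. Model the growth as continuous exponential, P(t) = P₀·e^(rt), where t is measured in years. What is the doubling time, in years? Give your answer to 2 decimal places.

doubling time ≈ 13.36 years

r = ln(8070/2095) / 26 = ln(3.85203) / 26 ≈ 0.051869 per year
doubling time = ln 2 / |r| = 0.69315 / 0.051869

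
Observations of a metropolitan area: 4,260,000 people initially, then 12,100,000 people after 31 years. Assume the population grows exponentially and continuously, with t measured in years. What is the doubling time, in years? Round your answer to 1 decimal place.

r = ln(12100000/4260000) / 31 = ln(2.84038) / 31 ≈ 0.033675 per year
doubling time = ln 2 / |r| = 0.69315 / 0.033675

doubling time ≈ 20.6 years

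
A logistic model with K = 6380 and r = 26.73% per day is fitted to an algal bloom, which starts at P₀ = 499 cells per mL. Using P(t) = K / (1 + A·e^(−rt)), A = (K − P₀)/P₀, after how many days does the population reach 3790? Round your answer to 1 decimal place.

t ≈ 10.7 days

A = (6380 − 499)/499 = 11.78557
3790 = 6380/(1 + 11.78557·e^(−0.2673t)) → 1 + 11.78557·e^(−0.2673t) = 1.68338
e^(−0.2673t) = 0.057984 → t = ln(17.24607)/0.2673 = 2.84758/0.2673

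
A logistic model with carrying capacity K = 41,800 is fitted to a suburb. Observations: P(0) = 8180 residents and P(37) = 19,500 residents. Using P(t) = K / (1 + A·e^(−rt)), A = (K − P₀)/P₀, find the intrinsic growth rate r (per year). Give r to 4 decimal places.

r ≈ 0.0346 per year

A = (41800 − 8180)/8180 = 4.11002
19500 = 41800/(1 + 4.11002·e^(−r·37)) → e^(−37r) = (2.14359 − 1)/4.11002 = 0.278244
r = −ln(0.278244)/37 = 1.27926/37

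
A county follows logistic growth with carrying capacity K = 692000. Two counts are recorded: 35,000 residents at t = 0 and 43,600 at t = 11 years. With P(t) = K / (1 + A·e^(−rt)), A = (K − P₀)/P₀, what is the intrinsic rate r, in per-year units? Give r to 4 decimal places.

A = (692000 − 35000)/35000 = 18.77143
43600 = 692000/(1 + 18.77143·e^(−r·11)) → e^(−11r) = (15.87156 − 1)/18.77143 = 0.792244
r = −ln(0.792244)/11 = 0.23289/11

r ≈ 0.0212 per year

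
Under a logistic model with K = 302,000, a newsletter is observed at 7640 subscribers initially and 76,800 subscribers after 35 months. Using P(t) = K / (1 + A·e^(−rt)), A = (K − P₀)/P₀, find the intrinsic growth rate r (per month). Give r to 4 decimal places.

A = (302000 − 7640)/7640 = 38.5288
76800 = 302000/(1 + 38.5288·e^(−r·35)) → e^(−35r) = (3.93229 − 1)/38.5288 = 0.076106
r = −ln(0.076106)/35 = 2.57562/35

r ≈ 0.0736 per month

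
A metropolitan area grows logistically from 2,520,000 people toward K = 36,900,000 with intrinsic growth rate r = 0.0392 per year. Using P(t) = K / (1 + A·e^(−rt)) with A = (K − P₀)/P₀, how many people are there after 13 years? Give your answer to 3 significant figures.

A = (36900000 − 2520000)/2520000 = 13.64286
P(13) = 36900000 / (1 + 13.64286·e^(−0.0392·13)) = 36900000 / (1 + 13.64286·0.600736)
= 36900000 / 9.19575 ≈ 4012721.94

≈ 4,010,000 people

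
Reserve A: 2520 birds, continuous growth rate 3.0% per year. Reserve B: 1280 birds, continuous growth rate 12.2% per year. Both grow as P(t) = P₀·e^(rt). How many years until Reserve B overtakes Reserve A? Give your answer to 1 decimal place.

t ≈ 7.4 years

2520·e^(0.03t) = 1280·e^(0.122t)
2520/1280 = e^((0.122 − 0.03)t) → ln(1.96875) = 0.092·t
t = 0.6774 / 0.092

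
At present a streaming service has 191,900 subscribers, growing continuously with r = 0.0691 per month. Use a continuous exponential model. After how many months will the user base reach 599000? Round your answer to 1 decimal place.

599000 = 191900 · e^(0.0691·t)
t = ln(599000/191900) / 0.0691 = ln(3.12142) / 0.0691 = 1.13829 / 0.0691

t ≈ 16.5 months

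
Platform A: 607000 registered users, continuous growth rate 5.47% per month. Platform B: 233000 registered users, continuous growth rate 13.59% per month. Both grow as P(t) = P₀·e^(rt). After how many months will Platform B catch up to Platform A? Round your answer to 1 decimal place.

607000·e^(0.0547t) = 233000·e^(0.1359t)
607000/233000 = e^((0.1359 − 0.0547)t) → ln(2.60515) = 0.0812·t
t = 0.95749 / 0.0812

t ≈ 11.8 months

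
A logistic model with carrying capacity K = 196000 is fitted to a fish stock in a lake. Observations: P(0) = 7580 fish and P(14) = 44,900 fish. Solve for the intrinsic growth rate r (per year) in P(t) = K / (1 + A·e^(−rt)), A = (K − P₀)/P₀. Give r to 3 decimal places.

r ≈ 0.143 per year

A = (196000 − 7580)/7580 = 24.85752
44900 = 196000/(1 + 24.85752·e^(−r·14)) → e^(−14r) = (4.36526 − 1)/24.85752 = 0.135382
r = −ln(0.135382)/14 = 1.99966/14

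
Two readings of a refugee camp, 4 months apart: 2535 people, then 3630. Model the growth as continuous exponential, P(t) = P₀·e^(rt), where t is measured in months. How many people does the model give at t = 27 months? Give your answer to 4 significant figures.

r = ln(3630/2535) / 4 ≈ 0.08976 per month
P(27) = 2535 · e^(0.08976·27) = 2535 · 11.28544 ≈ 28608.59

≈ 28,610 people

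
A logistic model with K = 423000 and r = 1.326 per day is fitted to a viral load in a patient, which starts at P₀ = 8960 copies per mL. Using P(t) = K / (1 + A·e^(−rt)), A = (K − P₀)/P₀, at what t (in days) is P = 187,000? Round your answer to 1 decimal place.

t ≈ 2.7 days

A = (423000 − 8960)/8960 = 46.20982
187000 = 423000/(1 + 46.20982·e^(−1.326t)) → 1 + 46.20982·e^(−1.326t) = 2.26203
e^(−1.326t) = 0.027311 → t = ln(36.61541)/1.326 = 3.60047/1.326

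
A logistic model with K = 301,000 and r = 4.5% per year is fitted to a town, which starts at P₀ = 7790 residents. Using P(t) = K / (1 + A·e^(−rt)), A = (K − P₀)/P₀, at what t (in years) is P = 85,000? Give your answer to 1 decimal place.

A = (301000 − 7790)/7790 = 37.63928
85000 = 301000/(1 + 37.63928·e^(−0.045t)) → 1 + 37.63928·e^(−0.045t) = 3.54118
e^(−0.045t) = 0.067514 → t = ln(14.81175)/0.045 = 2.69542/0.045

t ≈ 59.9 years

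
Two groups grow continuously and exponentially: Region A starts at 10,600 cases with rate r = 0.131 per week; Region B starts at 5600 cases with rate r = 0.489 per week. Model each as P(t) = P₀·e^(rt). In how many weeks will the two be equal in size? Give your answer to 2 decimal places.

t ≈ 1.78 weeks

10600·e^(0.131t) = 5600·e^(0.489t)
10600/5600 = e^((0.489 − 0.131)t) → ln(1.89286) = 0.358·t
t = 0.63809 / 0.358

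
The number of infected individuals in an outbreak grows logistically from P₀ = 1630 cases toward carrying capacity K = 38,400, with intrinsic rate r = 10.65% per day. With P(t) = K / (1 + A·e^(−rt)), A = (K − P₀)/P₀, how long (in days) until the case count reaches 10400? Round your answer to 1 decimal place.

A = (38400 − 1630)/1630 = 22.55828
10400 = 38400/(1 + 22.55828·e^(−0.1065t)) → 1 + 22.55828·e^(−0.1065t) = 3.69231
e^(−0.1065t) = 0.119349 → t = ln(8.37879)/0.1065 = 2.1257/0.1065

t ≈ 20.0 days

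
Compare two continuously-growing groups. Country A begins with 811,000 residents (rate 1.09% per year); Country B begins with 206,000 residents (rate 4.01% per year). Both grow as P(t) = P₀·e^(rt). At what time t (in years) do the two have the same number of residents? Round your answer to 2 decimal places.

811000·e^(0.0109t) = 206000·e^(0.0401t)
811000/206000 = e^((0.0401 − 0.0109)t) → ln(3.93689) = 0.0292·t
t = 1.37039 / 0.0292

t ≈ 46.93 years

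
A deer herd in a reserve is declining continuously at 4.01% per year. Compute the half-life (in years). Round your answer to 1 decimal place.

half-life ≈ 17.3 years

half-life = ln(2) / |r| = 0.69315 / 0.0401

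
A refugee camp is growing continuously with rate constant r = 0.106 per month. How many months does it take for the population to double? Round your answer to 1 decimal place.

doubling time ≈ 6.5 months

doubling time = ln(2) / |r| = 0.69315 / 0.106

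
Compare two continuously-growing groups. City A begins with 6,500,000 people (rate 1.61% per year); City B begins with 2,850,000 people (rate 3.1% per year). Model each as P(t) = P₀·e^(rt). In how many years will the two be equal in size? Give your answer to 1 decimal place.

6500000·e^(0.0161t) = 2850000·e^(0.031t)
6500000/2850000 = e^((0.031 − 0.0161)t) → ln(2.2807) = 0.0149·t
t = 0.82448 / 0.0149

t ≈ 55.3 years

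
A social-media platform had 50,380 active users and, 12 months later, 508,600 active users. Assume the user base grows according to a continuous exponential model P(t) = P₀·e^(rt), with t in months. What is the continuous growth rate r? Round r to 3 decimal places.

508600 = 50380 · e^(r·12)
e^(12r) = 508600/50380 = 10.09528
r = ln(10.09528) / 12 = 2.31207 / 12

r ≈ 0.193 per month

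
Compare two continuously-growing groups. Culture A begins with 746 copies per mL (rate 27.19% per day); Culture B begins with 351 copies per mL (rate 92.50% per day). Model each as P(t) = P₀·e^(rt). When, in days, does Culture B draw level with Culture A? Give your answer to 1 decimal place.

t ≈ 1.2 days

746·e^(0.2719t) = 351·e^(0.925t)
746/351 = e^((0.925 − 0.2719)t) → ln(2.12536) = 0.6531·t
t = 0.75394 / 0.6531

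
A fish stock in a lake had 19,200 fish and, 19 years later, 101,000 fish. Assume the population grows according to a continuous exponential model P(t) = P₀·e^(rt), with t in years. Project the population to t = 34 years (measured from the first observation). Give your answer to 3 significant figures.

r = ln(101000/19200) / 19 ≈ 0.087379 per year
P(34) = 19200 · e^(0.087379·34) = 19200 · 19.50952 ≈ 374582.78

≈ 375,000 fish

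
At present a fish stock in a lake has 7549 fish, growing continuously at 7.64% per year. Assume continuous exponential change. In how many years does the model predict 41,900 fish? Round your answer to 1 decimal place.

41900 = 7549 · e^(0.0764·t)
t = ln(41900/7549) / 0.0764 = ln(5.5504) / 0.0764 = 1.71387 / 0.0764

t ≈ 22.4 years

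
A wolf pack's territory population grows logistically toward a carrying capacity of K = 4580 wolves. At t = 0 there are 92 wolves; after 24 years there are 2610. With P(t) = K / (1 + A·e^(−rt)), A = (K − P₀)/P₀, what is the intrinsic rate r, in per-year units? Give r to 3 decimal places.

r ≈ 0.174 per year

A = (4580 − 92)/92 = 48.78261
2610 = 4580/(1 + 48.78261·e^(−r·24)) → e^(−24r) = (1.75479 − 1)/48.78261 = 0.015473
r = −ln(0.015473)/24 = 4.16869/24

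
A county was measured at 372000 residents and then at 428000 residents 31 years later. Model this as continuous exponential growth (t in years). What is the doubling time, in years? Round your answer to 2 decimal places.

r = ln(428000/372000) / 31 = ln(1.15054) / 31 ≈ 0.004524 per year
doubling time = ln 2 / |r| = 0.69315 / 0.004524

doubling time ≈ 153.23 years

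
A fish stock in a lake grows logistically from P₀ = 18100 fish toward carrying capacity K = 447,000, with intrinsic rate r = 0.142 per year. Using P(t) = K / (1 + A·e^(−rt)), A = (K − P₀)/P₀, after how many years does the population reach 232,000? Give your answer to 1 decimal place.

t ≈ 22.8 years

A = (447000 − 18100)/18100 = 23.69613
232000 = 447000/(1 + 23.69613·e^(−0.142t)) → 1 + 23.69613·e^(−0.142t) = 1.92672
e^(−0.142t) = 0.039109 → t = ln(25.56978)/0.142 = 3.24141/0.142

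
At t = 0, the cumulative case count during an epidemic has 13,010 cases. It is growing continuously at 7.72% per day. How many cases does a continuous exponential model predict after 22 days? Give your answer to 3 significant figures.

P(22) = 13010 · e^(0.0772·22) = 13010 · e^(1.6984)
= 13010 · 5.4652 ≈ 71102.2

≈ 71,100 cases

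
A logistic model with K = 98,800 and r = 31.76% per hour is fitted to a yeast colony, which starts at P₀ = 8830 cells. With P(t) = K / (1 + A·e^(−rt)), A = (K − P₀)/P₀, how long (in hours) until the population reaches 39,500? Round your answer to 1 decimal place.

A = (98800 − 8830)/8830 = 10.18913
39500 = 98800/(1 + 10.18913·e^(−0.3176t)) → 1 + 10.18913·e^(−0.3176t) = 2.50127
e^(−0.3176t) = 0.14734 → t = ln(6.78702)/0.3176 = 1.91501/0.3176

t ≈ 6.0 hours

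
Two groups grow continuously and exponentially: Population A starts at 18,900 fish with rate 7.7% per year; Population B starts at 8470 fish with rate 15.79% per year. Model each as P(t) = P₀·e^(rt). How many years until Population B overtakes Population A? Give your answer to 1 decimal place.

t ≈ 9.9 years

18900·e^(0.077t) = 8470·e^(0.1579t)
18900/8470 = e^((0.1579 − 0.077)t) → ln(2.2314) = 0.0809·t
t = 0.80263 / 0.0809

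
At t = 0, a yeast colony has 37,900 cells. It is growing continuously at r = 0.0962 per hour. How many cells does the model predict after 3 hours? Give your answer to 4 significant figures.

≈ 50,580 cells

P(3) = 37900 · e^(0.0962·3) = 37900 · e^(0.2886)
= 37900 · 1.33456 ≈ 50579.74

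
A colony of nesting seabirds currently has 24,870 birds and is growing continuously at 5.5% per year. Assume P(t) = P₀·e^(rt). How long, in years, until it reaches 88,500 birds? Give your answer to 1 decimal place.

88500 = 24870 · e^(0.055·t)
t = ln(88500/24870) / 0.055 = ln(3.5585) / 0.055 = 1.26934 / 0.055

t ≈ 23.1 years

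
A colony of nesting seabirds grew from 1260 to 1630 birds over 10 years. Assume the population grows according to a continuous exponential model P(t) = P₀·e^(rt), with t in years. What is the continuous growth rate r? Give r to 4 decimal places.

1630 = 1260 · e^(r·10)
e^(10r) = 1630/1260 = 1.29365
r = ln(1.29365) / 10 = 0.25747 / 10

r ≈ 0.0257 per year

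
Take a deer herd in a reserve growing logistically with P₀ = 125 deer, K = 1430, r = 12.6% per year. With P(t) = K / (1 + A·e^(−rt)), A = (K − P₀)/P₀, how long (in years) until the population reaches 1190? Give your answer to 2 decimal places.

A = (1430 − 125)/125 = 10.44
1190 = 1430/(1 + 10.44·e^(−0.126t)) → 1 + 10.44·e^(−0.126t) = 1.20168
e^(−0.126t) = 0.019318 → t = ln(51.765)/0.126 = 3.94671/0.126

t ≈ 31.32 years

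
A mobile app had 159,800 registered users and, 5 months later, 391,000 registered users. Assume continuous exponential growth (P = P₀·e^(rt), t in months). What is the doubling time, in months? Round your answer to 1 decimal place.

doubling time ≈ 3.9 months

r = ln(391000/159800) / 5 = ln(2.44681) / 5 ≈ 0.178957 per month
doubling time = ln 2 / |r| = 0.69315 / 0.178957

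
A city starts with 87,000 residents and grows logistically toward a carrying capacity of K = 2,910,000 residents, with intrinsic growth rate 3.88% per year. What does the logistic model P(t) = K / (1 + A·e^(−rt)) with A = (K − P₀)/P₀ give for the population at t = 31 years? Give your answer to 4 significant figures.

A = (2910000 − 87000)/87000 = 32.44828
P(31) = 2910000 / (1 + 32.44828·e^(−0.0388·31)) = 2910000 / (1 + 32.44828·0.300352)
= 2910000 / 10.74591 ≈ 270800.8

≈ 270,800 residents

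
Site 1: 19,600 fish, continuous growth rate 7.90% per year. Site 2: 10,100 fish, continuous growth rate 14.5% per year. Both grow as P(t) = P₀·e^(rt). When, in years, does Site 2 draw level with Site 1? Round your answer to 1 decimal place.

19600·e^(0.079t) = 10100·e^(0.145t)
19600/10100 = e^((0.145 − 0.079)t) → ln(1.94059) = 0.066·t
t = 0.66299 / 0.066

t ≈ 10.0 years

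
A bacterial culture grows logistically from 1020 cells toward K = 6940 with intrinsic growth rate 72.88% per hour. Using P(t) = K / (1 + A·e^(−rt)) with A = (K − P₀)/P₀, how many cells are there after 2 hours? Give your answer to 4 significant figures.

A = (6940 − 1020)/1020 = 5.80392
P(2) = 6940 / (1 + 5.80392·e^(−0.7288·2)) = 6940 / (1 + 5.80392·0.232794)
= 6940 / 2.35112 ≈ 2951.78

≈ 2,952 cells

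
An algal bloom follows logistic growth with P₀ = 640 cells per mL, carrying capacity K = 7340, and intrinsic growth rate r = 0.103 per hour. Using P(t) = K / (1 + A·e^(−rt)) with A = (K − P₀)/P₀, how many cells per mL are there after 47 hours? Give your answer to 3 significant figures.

≈ 6,780 cells per mL

A = (7340 − 640)/640 = 10.46875
P(47) = 7340 / (1 + 10.46875·e^(−0.103·47)) = 7340 / (1 + 10.46875·0.007899)
= 7340 / 1.08269 ≈ 6779.38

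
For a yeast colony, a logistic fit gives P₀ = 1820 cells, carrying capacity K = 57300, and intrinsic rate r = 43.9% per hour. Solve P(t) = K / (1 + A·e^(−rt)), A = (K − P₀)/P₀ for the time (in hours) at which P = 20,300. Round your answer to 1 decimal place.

t ≈ 6.4 hours

A = (57300 − 1820)/1820 = 30.48352
20300 = 57300/(1 + 30.48352·e^(−0.439t)) → 1 + 30.48352·e^(−0.439t) = 2.82266
e^(−0.439t) = 0.059792 → t = ln(16.72474)/0.439 = 2.81689/0.439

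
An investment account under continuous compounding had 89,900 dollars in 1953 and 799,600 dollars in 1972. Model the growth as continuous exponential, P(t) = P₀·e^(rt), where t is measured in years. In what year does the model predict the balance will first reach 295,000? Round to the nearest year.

year 1963

r = ln(799600/89900) / 19 = 2.18541/19 ≈ 0.115022 per year
t = ln(295000/89900) / r = 1.18828/0.115022 ≈ 10.33 years after 1953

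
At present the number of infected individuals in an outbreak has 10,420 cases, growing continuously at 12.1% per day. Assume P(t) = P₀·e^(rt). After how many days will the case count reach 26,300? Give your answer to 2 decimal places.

26300 = 10420 · e^(0.121·t)
t = ln(26300/10420) / 0.121 = ln(2.52399) / 0.121 = 0.92584 / 0.121

t ≈ 7.65 days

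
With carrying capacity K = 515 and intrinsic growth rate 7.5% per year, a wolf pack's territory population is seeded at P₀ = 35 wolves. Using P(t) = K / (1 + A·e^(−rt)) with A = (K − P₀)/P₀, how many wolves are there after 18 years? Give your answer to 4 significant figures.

A = (515 − 35)/35 = 13.71429
P(18) = 515 / (1 + 13.71429·e^(−0.075·18)) = 515 / (1 + 13.71429·0.25924)
= 515 / 4.5553 ≈ 113.06

≈ 113.1 wolves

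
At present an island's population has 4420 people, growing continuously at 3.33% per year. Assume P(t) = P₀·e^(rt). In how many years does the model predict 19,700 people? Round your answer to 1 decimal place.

t ≈ 44.9 years

19700 = 4420 · e^(0.0333·t)
t = ln(19700/4420) / 0.0333 = ln(4.45701) / 0.0333 = 1.49448 / 0.0333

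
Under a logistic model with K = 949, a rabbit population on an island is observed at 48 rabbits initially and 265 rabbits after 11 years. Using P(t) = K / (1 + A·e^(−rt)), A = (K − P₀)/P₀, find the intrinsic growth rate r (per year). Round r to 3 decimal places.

A = (949 − 48)/48 = 18.77083
265 = 949/(1 + 18.77083·e^(−r·11)) → e^(−11r) = (3.58113 − 1)/18.77083 = 0.137508
r = −ln(0.137508)/11 = 1.98408/11

r ≈ 0.180 per year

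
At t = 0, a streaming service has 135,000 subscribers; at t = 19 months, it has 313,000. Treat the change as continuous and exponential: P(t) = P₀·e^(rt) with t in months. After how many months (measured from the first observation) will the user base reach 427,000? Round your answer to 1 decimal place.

t ≈ 26.0 months

r = ln(313000/135000) / 19 ≈ 0.044259 per month
t = ln(427000/135000) / r = 1.15151 / 0.044259 ≈ 26.017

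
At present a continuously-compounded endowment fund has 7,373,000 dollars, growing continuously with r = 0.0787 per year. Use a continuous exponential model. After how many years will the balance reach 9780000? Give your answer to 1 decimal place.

t ≈ 3.6 years

9780000 = 7373000 · e^(0.0787·t)
t = ln(9780000/7373000) / 0.0787 = ln(1.32646) / 0.0787 = 0.28251 / 0.0787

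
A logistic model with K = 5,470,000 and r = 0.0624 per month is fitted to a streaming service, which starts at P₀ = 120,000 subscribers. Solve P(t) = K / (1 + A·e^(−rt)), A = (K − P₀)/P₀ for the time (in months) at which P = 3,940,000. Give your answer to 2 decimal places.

A = (5470000 − 120000)/120000 = 44.58333
3940000 = 5470000/(1 + 44.58333·e^(−0.0624t)) → 1 + 44.58333·e^(−0.0624t) = 1.38832
e^(−0.0624t) = 0.00871 → t = ln(114.80937)/0.0624 = 4.74327/0.0624

t ≈ 76.01 months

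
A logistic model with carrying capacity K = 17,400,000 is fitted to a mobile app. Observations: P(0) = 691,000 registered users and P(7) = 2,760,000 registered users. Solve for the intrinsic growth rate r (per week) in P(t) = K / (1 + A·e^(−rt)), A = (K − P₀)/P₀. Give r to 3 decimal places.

r ≈ 0.217 per week

A = (17400000 − 691000)/691000 = 24.1809
2760000 = 17400000/(1 + 24.1809·e^(−r·7)) → e^(−7r) = (6.30435 − 1)/24.1809 = 0.219361
r = −ln(0.219361)/7 = 1.51704/7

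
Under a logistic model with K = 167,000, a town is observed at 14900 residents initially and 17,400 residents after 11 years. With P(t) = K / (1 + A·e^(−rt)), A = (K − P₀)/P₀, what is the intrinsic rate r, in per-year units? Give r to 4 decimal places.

A = (167000 − 14900)/14900 = 10.20805
17400 = 167000/(1 + 10.20805·e^(−r·11)) → e^(−11r) = (9.5977 − 1)/10.20805 = 0.842247
r = −ln(0.842247)/11 = 0.17168/11

r ≈ 0.0156 per year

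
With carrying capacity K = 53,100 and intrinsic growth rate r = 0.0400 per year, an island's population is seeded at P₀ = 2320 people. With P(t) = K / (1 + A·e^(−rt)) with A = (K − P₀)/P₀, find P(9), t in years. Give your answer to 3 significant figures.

≈ 3,260 people

A = (53100 − 2320)/2320 = 21.88793
P(9) = 53100 / (1 + 21.88793·e^(−0.04·9)) = 53100 / (1 + 21.88793·0.697676)
= 53100 / 16.27069 ≈ 3263.54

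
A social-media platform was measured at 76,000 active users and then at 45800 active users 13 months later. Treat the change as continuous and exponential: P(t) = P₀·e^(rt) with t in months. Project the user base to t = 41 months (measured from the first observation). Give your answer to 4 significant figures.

≈ 15,390 active users

r = ln(45800/76000) / 13 ≈ -0.038958 per month
P(41) = 76000 · e^(-0.038958·41) = 76000 · 0.20245 ≈ 15386.19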